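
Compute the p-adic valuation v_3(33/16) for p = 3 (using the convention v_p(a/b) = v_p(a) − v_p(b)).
v_3(33/16) = 1

Factor powers of 3 from the numerator and denominator of the reduced fraction: 33 = 3^1 · 11 and 16 = 3^0 · 16. Apply v_p(a/b) = v_p(a) − v_p(b): v_3(33/16) = 1 − 0 = 1.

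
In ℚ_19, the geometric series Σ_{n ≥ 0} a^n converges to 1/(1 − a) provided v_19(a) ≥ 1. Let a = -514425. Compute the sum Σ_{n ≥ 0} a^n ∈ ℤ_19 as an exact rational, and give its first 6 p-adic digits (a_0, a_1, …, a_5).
Σ a^n = 1/(1 − a) = 1/514426;  first 6 digits = (1, 0, 0, 1, 15, 18)

v_19(a) = 3 ≥ 1, so the series converges in ℤ_19 to 1/(1 − a) = 1/(1 − (-514425)) = 1/514426. Expand this rational in ℤ_19: compute digits iteratively via d_i = x_i mod 19, x_{i+1} = (x_i − d_i)/19. The first 6 digits are (1, 0, 0, 1, 15, 18).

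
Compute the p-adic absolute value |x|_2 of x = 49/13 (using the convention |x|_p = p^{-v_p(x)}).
|49/13|_2 = 1

Step 1 — compute v_2(x) by factoring powers of 2 out of the numerator and denominator: v_2(49/13) = 0. Step 2 — apply |x|_p = p^{-v_p(x)} = 2^{0} = 1.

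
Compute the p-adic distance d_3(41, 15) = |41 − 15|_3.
d_3(41, 15) = 1

Step 1 — x − y = 41 − 15 = 26. Step 2 — v_3(26) = 0 (factor: 26 = (3^0 · 26); the sign does not affect v_p). Step 3 — |x − y|_3 = 3^{0} = 1.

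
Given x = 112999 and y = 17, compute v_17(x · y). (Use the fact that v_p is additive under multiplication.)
v_17(1920983) = 4

v_p(x) = 3 (factor: 112999 = 17^3 · 23); v_p(y) = 1 (factor: 17 = 17^1 · 1). Additivity: v_p(xy) = v_p(x) + v_p(y) = 3 + 1 = 4. (Direct check: xy = 1920983 = 17^4 · (23).)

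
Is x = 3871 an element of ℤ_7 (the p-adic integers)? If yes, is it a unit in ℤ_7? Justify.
x ∈ ℤ_7 but not a unit; v_7(x) = 2 > 0

ℤ_7 = {x ∈ ℚ_7 : v_7(x) ≥ 0} and ℤ_7^× = {x ∈ ℤ_7 : v_7(x) = 0}. Here v_7(3871) = v_7(num) − v_7(den) = 2; compare against these criteria.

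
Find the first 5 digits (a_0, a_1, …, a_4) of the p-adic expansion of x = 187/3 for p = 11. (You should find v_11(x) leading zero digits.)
(a_0, …, a_4) = (0, 2, 4, 7, 3)

v_11(187/3) = 1, so a_0 = ... = a_0 = 0. Factor out: x = 11^1 · u with u = 17/3 a unit in ℤ_11. Expand u iteratively via a_{v+i} = u_i mod 11, u_{i+1} = (u_i − a_{v+i})/11:
  u_0 = 17/3;  a_1 = 2;  u_1 = (u_0 − 2)/11 = 1/3
  u_1 = 1/3;  a_2 = 4;  u_2 = (u_1 − 4)/11 = -1/3
  u_2 = -1/3;  a_3 = 7;  u_3 = (u_2 − 7)/11 = -2/3
  u_3 = -2/3;  a_4 = 3;  u_4 = (u_3 − 3)/11 = -1/3
Digits: (0, 2, 4, 7, 3).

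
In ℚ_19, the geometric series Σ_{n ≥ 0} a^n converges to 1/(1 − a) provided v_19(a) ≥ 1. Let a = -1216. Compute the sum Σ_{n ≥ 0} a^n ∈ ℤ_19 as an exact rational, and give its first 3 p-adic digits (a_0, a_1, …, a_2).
Σ a^n = 1/(1 − a) = 1/1217;  first 3 digits = (1, 12, 7)

v_19(a) = 1 ≥ 1, so the series converges in ℤ_19 to 1/(1 − a) = 1/(1 − (-1216)) = 1/1217. Expand this rational in ℤ_19: compute digits iteratively via d_i = x_i mod 19, x_{i+1} = (x_i − d_i)/19. The first 3 digits are (1, 12, 7).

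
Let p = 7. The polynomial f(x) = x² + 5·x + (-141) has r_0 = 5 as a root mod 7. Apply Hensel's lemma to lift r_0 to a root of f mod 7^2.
r_1 = 47 (mod 49)

Hensel: r_{i+1} = r_i − f(r_i)·(f′(r_i))^{-1} mod 7^{i+2}, f′(x) = 2x + 5. Iterate:
  r_0 = 5 (mod 7)
  r_1 = 47 (mod 49)
Final: r = 47 satisfies f(r) ≡ 0 mod 7^2.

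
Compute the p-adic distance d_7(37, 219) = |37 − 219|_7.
d_7(37, 219) = 1/7

Step 1 — x − y = 37 − 219 = -182. Step 2 — v_7(-182) = 1 (factor: -182 = −(7^1 · 26); the sign does not affect v_p). Step 3 — |x − y|_7 = 7^{-1} = 1/7.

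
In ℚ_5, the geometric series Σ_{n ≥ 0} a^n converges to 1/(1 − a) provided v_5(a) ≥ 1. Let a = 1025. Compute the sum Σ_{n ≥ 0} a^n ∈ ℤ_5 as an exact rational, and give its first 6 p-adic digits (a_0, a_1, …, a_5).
Σ a^n = 1/(1 − a) = -1/1024;  first 6 digits = (1, 0, 1, 3, 2, 1)

v_5(a) = 2 ≥ 1, so the series converges in ℤ_5 to 1/(1 − a) = 1/(1 − 1025) = -1/1024. Expand this rational in ℤ_5: compute digits iteratively via d_i = x_i mod 5, x_{i+1} = (x_i − d_i)/5. The first 6 digits are (1, 0, 1, 3, 2, 1).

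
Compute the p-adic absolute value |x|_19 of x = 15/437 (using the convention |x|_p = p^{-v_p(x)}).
|15/437|_19 = 19

Step 1 — compute v_19(x) by factoring powers of 19 out of the numerator and denominator: v_19(15/437) = -1. Step 2 — apply |x|_p = p^{-v_p(x)} = 19^{1} = 19.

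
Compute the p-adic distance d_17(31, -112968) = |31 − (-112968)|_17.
d_17(31, -112968) = 1/4913

Step 1 — x − y = 31 − (-112968) = 112999. Step 2 — v_17(112999) = 3 (factor: 112999 = (17^3 · 23); the sign does not affect v_p). Step 3 — |x − y|_17 = 17^{-3} = 1/4913.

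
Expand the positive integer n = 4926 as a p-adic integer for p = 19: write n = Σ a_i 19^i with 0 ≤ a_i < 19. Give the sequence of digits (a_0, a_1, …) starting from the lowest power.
(a_0, a_1, …) = (5, 12, 13)

Repeated division by 19 gives the digits low-to-high: 4926 = 5 + 12·19^1 + 13·19^2. Digit sequence: (5, 12, 13).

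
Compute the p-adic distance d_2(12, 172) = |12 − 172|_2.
d_2(12, 172) = 1/32

Step 1 — x − y = 12 − 172 = -160. Step 2 — v_2(-160) = 5 (factor: -160 = −(2^5 · 5); the sign does not affect v_p). Step 3 — |x − y|_2 = 2^{-5} = 1/32.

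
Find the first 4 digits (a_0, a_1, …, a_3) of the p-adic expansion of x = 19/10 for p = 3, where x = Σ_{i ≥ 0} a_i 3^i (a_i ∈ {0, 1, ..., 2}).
(a_0, …, a_3) = (1, 0, 1, 0)

v_3(19/10) = 0 (numerator and denominator both coprime to 3), so x ∈ ℤ_3^×. Compute digits iteratively via a_i = x_i mod 3, x_{i+1} = (x_i − a_i)/3, with x_0 = x:
  x_0 = 19/10;  a_0 = 1;  x_1 = (x_0 − 1)/3 = 3/10
  x_1 = 3/10;  a_1 = 0;  x_2 = (x_1 − 0)/3 = 1/10
  x_2 = 1/10;  a_2 = 1;  x_3 = (x_2 − 1)/3 = -3/10
  x_3 = -3/10;  a_3 = 0;  x_4 = (x_3 − 0)/3 = -1/10
Digits: (1, 0, 1, 0).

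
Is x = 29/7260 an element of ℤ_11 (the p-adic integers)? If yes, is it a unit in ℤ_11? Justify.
x ∉ ℤ_11 (v_11(x) = -2 < 0)

ℤ_11 = {x ∈ ℚ_11 : v_11(x) ≥ 0} and ℤ_11^× = {x ∈ ℤ_11 : v_11(x) = 0}. Here v_11(29/7260) = v_11(num) − v_11(den) = -2; compare against these criteria.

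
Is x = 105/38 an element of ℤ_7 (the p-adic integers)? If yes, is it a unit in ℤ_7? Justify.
x ∈ ℤ_7 but not a unit; v_7(x) = 1 > 0

ℤ_7 = {x ∈ ℚ_7 : v_7(x) ≥ 0} and ℤ_7^× = {x ∈ ℤ_7 : v_7(x) = 0}. Here v_7(105/38) = v_7(num) − v_7(den) = 1; compare against these criteria.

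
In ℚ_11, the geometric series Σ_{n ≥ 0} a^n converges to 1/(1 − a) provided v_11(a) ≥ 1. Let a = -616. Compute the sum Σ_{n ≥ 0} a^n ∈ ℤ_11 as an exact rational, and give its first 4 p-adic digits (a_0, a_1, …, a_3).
Σ a^n = 1/(1 − a) = 1/617;  first 4 digits = (1, 10, 6, 8)

v_11(a) = 1 ≥ 1, so the series converges in ℤ_11 to 1/(1 − a) = 1/(1 − (-616)) = 1/617. Expand this rational in ℤ_11: compute digits iteratively via d_i = x_i mod 11, x_{i+1} = (x_i − d_i)/11. The first 4 digits are (1, 10, 6, 8).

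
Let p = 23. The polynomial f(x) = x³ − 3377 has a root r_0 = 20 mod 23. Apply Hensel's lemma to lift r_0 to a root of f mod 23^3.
r_2 = 7196 (mod 12167)

Hensel: r_{i+1} = r_i − f(r_i)/f′(r_i) mod 23^{i+2}, where f′(x) = 3x². Iterate:
  r_0 = 20 (mod 23)
  r_1 = 319 (mod 529)
  r_2 = 7196 (mod 12167)
Final: r = 7196 with f(r) ≡ 0 mod 23^3.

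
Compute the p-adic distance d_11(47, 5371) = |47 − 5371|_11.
d_11(47, 5371) = 1/1331

Step 1 — x − y = 47 − 5371 = -5324. Step 2 — v_11(-5324) = 3 (factor: -5324 = −(11^3 · 4); the sign does not affect v_p). Step 3 — |x − y|_11 = 11^{-3} = 1/1331.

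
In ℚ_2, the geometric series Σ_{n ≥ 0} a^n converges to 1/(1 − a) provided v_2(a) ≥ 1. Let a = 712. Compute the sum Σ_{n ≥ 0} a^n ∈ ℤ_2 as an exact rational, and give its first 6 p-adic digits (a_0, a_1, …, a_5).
Σ a^n = 1/(1 − a) = -1/711;  first 6 digits = (1, 0, 0, 1, 0, 0)

v_2(a) = 3 ≥ 1, so the series converges in ℤ_2 to 1/(1 − a) = 1/(1 − 712) = -1/711. Expand this rational in ℤ_2: compute digits iteratively via d_i = x_i mod 2, x_{i+1} = (x_i − d_i)/2. The first 6 digits are (1, 0, 0, 1, 0, 0).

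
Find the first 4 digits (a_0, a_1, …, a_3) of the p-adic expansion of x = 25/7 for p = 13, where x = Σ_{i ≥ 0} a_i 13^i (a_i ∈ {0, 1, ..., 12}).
(a_0, …, a_3) = (11, 5, 7, 5)

v_13(25/7) = 0 (numerator and denominator both coprime to 13), so x ∈ ℤ_13^×. Compute digits iteratively via a_i = x_i mod 13, x_{i+1} = (x_i − a_i)/13, with x_0 = x:
  x_0 = 25/7;  a_0 = 11;  x_1 = (x_0 − 11)/13 = -4/7
  x_1 = -4/7;  a_1 = 5;  x_2 = (x_1 − 5)/13 = -3/7
  x_2 = -3/7;  a_2 = 7;  x_3 = (x_2 − 7)/13 = -4/7
  x_3 = -4/7;  a_3 = 5;  x_4 = (x_3 − 5)/13 = -3/7
Digits: (11, 5, 7, 5).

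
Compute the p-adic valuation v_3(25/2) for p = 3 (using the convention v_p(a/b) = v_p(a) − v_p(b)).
v_3(25/2) = 0

Factor powers of 3 from the numerator and denominator of the reduced fraction: 25 = 3^0 · 25 and 2 = 3^0 · 2. Apply v_p(a/b) = v_p(a) − v_p(b): v_3(25/2) = 0 − 0 = 0.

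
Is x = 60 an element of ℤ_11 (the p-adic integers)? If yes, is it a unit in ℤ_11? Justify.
x ∈ ℤ_11^× (unit); v_11(x) = 0

ℤ_11 = {x ∈ ℚ_11 : v_11(x) ≥ 0} and ℤ_11^× = {x ∈ ℤ_11 : v_11(x) = 0}. Here v_11(60) = v_11(num) − v_11(den) = 0; compare against these criteria.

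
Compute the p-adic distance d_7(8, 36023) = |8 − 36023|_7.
d_7(8, 36023) = 1/2401

Step 1 — x − y = 8 − 36023 = -36015. Step 2 — v_7(-36015) = 4 (factor: -36015 = −(7^4 · 15); the sign does not affect v_p). Step 3 — |x − y|_7 = 7^{-4} = 1/2401.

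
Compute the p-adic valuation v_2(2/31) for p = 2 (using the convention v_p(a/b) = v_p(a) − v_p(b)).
v_2(2/31) = 1

Factor powers of 2 from the numerator and denominator of the reduced fraction: 2 = 2^1 · 1 and 31 = 2^0 · 31. Apply v_p(a/b) = v_p(a) − v_p(b): v_2(2/31) = 1 − 0 = 1.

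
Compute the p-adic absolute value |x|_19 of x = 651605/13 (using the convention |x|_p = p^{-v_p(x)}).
|651605/13|_19 = 1/130321

Step 1 — compute v_19(x) by factoring powers of 19 out of the numerator and denominator: v_19(651605/13) = 4. Step 2 — apply |x|_p = p^{-v_p(x)} = 19^{-4} = 1/130321.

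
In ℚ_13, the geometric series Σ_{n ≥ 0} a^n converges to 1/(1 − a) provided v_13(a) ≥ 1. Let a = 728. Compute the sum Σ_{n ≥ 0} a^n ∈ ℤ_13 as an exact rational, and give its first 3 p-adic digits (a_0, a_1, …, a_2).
Σ a^n = 1/(1 − a) = -1/727;  first 3 digits = (1, 4, 7)

v_13(a) = 1 ≥ 1, so the series converges in ℤ_13 to 1/(1 − a) = 1/(1 − 728) = -1/727. Expand this rational in ℤ_13: compute digits iteratively via d_i = x_i mod 13, x_{i+1} = (x_i − d_i)/13. The first 3 digits are (1, 4, 7).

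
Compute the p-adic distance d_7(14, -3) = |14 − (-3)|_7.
d_7(14, -3) = 1

Step 1 — x − y = 14 − (-3) = 17. Step 2 — v_7(17) = 0 (factor: 17 = (7^0 · 17); the sign does not affect v_p). Step 3 — |x − y|_7 = 7^{0} = 1.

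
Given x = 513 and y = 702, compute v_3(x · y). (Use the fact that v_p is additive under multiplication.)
v_3(360126) = 6

v_p(x) = 3 (factor: 513 = 3^3 · 19); v_p(y) = 3 (factor: 702 = 3^3 · 26). Additivity: v_p(xy) = v_p(x) + v_p(y) = 3 + 3 = 6. (Direct check: xy = 360126 = 3^6 · (494).)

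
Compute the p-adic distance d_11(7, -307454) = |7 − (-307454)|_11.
d_11(7, -307454) = 1/14641

Step 1 — x − y = 7 − (-307454) = 307461. Step 2 — v_11(307461) = 4 (factor: 307461 = (11^4 · 21); the sign does not affect v_p). Step 3 — |x − y|_11 = 11^{-4} = 1/14641.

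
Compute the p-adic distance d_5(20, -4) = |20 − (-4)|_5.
d_5(20, -4) = 1

Step 1 — x − y = 20 − (-4) = 24. Step 2 — v_5(24) = 0 (factor: 24 = (5^0 · 24); the sign does not affect v_p). Step 3 — |x − y|_5 = 5^{0} = 1.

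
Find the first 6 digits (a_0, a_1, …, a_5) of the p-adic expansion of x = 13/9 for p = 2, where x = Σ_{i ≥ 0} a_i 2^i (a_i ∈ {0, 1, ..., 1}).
(a_0, …, a_5) = (1, 0, 1, 0, 0, 1)

v_2(13/9) = 0 (numerator and denominator both coprime to 2), so x ∈ ℤ_2^×. Compute digits iteratively via a_i = x_i mod 2, x_{i+1} = (x_i − a_i)/2, with x_0 = x:
  x_0 = 13/9;  a_0 = 1;  x_1 = (x_0 − 1)/2 = 2/9
  x_1 = 2/9;  a_1 = 0;  x_2 = (x_1 − 0)/2 = 1/9
  x_2 = 1/9;  a_2 = 1;  x_3 = (x_2 − 1)/2 = -4/9
  x_3 = -4/9;  a_3 = 0;  x_4 = (x_3 − 0)/2 = -2/9
  x_4 = -2/9;  a_4 = 0;  x_5 = (x_4 − 0)/2 = -1/9
  x_5 = -1/9;  a_5 = 1;  x_6 = (x_5 − 1)/2 = -5/9
Digits: (1, 0, 1, 0, 0, 1).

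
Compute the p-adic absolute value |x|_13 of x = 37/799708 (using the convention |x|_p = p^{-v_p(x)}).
|37/799708|_13 = 28561

Step 1 — compute v_13(x) by factoring powers of 13 out of the numerator and denominator: v_13(37/799708) = -4. Step 2 — apply |x|_p = p^{-v_p(x)} = 13^{4} = 28561.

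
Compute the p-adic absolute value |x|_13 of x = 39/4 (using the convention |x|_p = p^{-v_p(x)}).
|39/4|_13 = 1/13

Step 1 — compute v_13(x) by factoring powers of 13 out of the numerator and denominator: v_13(39/4) = 1. Step 2 — apply |x|_p = p^{-v_p(x)} = 13^{-1} = 1/13.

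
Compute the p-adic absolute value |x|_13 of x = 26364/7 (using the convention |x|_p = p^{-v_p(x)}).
|26364/7|_13 = 1/2197

Step 1 — compute v_13(x) by factoring powers of 13 out of the numerator and denominator: v_13(26364/7) = 3. Step 2 — apply |x|_p = p^{-v_p(x)} = 13^{-3} = 1/2197.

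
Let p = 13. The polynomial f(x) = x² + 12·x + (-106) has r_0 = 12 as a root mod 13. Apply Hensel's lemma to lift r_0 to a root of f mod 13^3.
r_2 = 298 (mod 2197)

Hensel: r_{i+1} = r_i − f(r_i)·(f′(r_i))^{-1} mod 13^{i+2}, f′(x) = 2x + 12. Iterate:
  r_0 = 12 (mod 13)
  r_1 = 129 (mod 169)
  r_2 = 298 (mod 2197)
Final: r = 298 satisfies f(r) ≡ 0 mod 13^3.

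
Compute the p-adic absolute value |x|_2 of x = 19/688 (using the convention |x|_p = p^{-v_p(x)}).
|19/688|_2 = 16

Step 1 — compute v_2(x) by factoring powers of 2 out of the numerator and denominator: v_2(19/688) = -4. Step 2 — apply |x|_p = p^{-v_p(x)} = 2^{4} = 16.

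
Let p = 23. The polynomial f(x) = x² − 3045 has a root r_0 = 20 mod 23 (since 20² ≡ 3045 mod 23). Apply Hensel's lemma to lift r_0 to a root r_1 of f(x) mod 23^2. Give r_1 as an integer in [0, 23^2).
r_1 = 20 (mod 529)

Hensel's recurrence: r_{i+1} = r_i − f(r_i)·(f′(r_i))^{-1} mod 23^{i+2}, with f′(x) = 2x. Iterate:
  r_0 = 20 (mod 23)
  r_1 = 20 (mod 529)
Final: r_1 = 20, and one checks f(r_1) ≡ 0 mod 23^2.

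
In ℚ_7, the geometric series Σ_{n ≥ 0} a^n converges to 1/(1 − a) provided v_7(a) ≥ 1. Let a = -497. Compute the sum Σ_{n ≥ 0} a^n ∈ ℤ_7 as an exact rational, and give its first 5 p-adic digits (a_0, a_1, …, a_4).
Σ a^n = 1/(1 − a) = 1/498;  first 5 digits = (1, 6, 4, 3, 3)

v_7(a) = 1 ≥ 1, so the series converges in ℤ_7 to 1/(1 − a) = 1/(1 − (-497)) = 1/498. Expand this rational in ℤ_7: compute digits iteratively via d_i = x_i mod 7, x_{i+1} = (x_i − d_i)/7. The first 5 digits are (1, 6, 4, 3, 3).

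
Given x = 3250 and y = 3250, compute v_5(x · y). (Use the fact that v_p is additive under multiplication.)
v_5(10562500) = 6

v_p(x) = 3 (factor: 3250 = 5^3 · 26); v_p(y) = 3 (factor: 3250 = 5^3 · 26). Additivity: v_p(xy) = v_p(x) + v_p(y) = 3 + 3 = 6. (Direct check: xy = 10562500 = 5^6 · (676).)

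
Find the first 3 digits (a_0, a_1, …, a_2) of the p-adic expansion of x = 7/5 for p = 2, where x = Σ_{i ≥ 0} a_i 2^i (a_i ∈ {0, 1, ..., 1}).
(a_0, …, a_2) = (1, 1, 0)

v_2(7/5) = 0 (numerator and denominator both coprime to 2), so x ∈ ℤ_2^×. Compute digits iteratively via a_i = x_i mod 2, x_{i+1} = (x_i − a_i)/2, with x_0 = x:
  x_0 = 7/5;  a_0 = 1;  x_1 = (x_0 − 1)/2 = 1/5
  x_1 = 1/5;  a_1 = 1;  x_2 = (x_1 − 1)/2 = -2/5
  x_2 = -2/5;  a_2 = 0;  x_3 = (x_2 − 0)/2 = -1/5
Digits: (1, 1, 0).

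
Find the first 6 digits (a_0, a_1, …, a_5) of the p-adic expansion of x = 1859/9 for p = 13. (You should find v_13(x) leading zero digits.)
(a_0, …, a_5) = (0, 0, 7, 1, 10, 5)

v_13(1859/9) = 2, so a_0 = ... = a_1 = 0. Factor out: x = 13^2 · u with u = 11/9 a unit in ℤ_13. Expand u iteratively via a_{v+i} = u_i mod 13, u_{i+1} = (u_i − a_{v+i})/13:
  u_0 = 11/9;  a_2 = 7;  u_1 = (u_0 − 7)/13 = -4/9
  u_1 = -4/9;  a_3 = 1;  u_2 = (u_1 − 1)/13 = -1/9
  u_2 = -1/9;  a_4 = 10;  u_3 = (u_2 − 10)/13 = -7/9
  u_3 = -7/9;  a_5 = 5;  u_4 = (u_3 − 5)/13 = -4/9
Digits: (0, 0, 7, 1, 10, 5).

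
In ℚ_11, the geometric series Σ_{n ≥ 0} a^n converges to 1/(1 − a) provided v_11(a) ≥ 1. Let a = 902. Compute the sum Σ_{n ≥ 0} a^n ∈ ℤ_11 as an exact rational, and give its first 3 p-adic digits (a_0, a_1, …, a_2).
Σ a^n = 1/(1 − a) = -1/901;  first 3 digits = (1, 5, 10)

v_11(a) = 1 ≥ 1, so the series converges in ℤ_11 to 1/(1 − a) = 1/(1 − 902) = -1/901. Expand this rational in ℤ_11: compute digits iteratively via d_i = x_i mod 11, x_{i+1} = (x_i − d_i)/11. The first 3 digits are (1, 5, 10).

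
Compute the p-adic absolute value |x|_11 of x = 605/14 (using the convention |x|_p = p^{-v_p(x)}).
|605/14|_11 = 1/121

Step 1 — compute v_11(x) by factoring powers of 11 out of the numerator and denominator: v_11(605/14) = 2. Step 2 — apply |x|_p = p^{-v_p(x)} = 11^{-2} = 1/121.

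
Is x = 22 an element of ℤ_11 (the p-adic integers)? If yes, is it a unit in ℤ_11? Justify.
x ∈ ℤ_11 but not a unit; v_11(x) = 1 > 0

ℤ_11 = {x ∈ ℚ_11 : v_11(x) ≥ 0} and ℤ_11^× = {x ∈ ℤ_11 : v_11(x) = 0}. Here v_11(22) = v_11(num) − v_11(den) = 1; compare against these criteria.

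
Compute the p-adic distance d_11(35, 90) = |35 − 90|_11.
d_11(35, 90) = 1/11

Step 1 — x − y = 35 − 90 = -55. Step 2 — v_11(-55) = 1 (factor: -55 = −(11^1 · 5); the sign does not affect v_p). Step 3 — |x − y|_11 = 11^{-1} = 1/11.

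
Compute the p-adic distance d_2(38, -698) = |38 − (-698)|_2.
d_2(38, -698) = 1/32

Step 1 — x − y = 38 − (-698) = 736. Step 2 — v_2(736) = 5 (factor: 736 = (2^5 · 23); the sign does not affect v_p). Step 3 — |x − y|_2 = 2^{-5} = 1/32.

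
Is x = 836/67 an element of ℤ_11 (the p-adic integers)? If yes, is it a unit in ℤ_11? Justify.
x ∈ ℤ_11 but not a unit; v_11(x) = 1 > 0

ℤ_11 = {x ∈ ℚ_11 : v_11(x) ≥ 0} and ℤ_11^× = {x ∈ ℤ_11 : v_11(x) = 0}. Here v_11(836/67) = v_11(num) − v_11(den) = 1; compare against these criteria.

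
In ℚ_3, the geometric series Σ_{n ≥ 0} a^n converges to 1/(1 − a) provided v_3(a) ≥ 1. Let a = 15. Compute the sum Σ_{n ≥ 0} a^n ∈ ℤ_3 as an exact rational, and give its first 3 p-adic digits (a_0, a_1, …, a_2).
Σ a^n = 1/(1 − a) = -1/14;  first 3 digits = (1, 2, 2)

v_3(a) = 1 ≥ 1, so the series converges in ℤ_3 to 1/(1 − a) = 1/(1 − 15) = -1/14. Expand this rational in ℤ_3: compute digits iteratively via d_i = x_i mod 3, x_{i+1} = (x_i − d_i)/3. The first 3 digits are (1, 2, 2).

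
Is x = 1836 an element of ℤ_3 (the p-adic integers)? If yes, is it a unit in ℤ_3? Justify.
x ∈ ℤ_3 but not a unit; v_3(x) = 3 > 0

ℤ_3 = {x ∈ ℚ_3 : v_3(x) ≥ 0} and ℤ_3^× = {x ∈ ℤ_3 : v_3(x) = 0}. Here v_3(1836) = v_3(num) − v_3(den) = 3; compare against these criteria.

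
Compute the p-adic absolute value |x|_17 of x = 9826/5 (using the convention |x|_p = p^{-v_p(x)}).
|9826/5|_17 = 1/4913

Step 1 — compute v_17(x) by factoring powers of 17 out of the numerator and denominator: v_17(9826/5) = 3. Step 2 — apply |x|_p = p^{-v_p(x)} = 17^{-3} = 1/4913.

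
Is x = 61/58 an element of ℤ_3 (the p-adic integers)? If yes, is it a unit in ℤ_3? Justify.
x ∈ ℤ_3^× (unit); v_3(x) = 0

ℤ_3 = {x ∈ ℚ_3 : v_3(x) ≥ 0} and ℤ_3^× = {x ∈ ℤ_3 : v_3(x) = 0}. Here v_3(61/58) = v_3(num) − v_3(den) = 0; compare against these criteria.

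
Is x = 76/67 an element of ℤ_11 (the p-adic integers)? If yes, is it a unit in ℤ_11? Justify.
x ∈ ℤ_11^× (unit); v_11(x) = 0

ℤ_11 = {x ∈ ℚ_11 : v_11(x) ≥ 0} and ℤ_11^× = {x ∈ ℤ_11 : v_11(x) = 0}. Here v_11(76/67) = v_11(num) − v_11(den) = 0; compare against these criteria.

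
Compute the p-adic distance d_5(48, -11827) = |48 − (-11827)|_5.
d_5(48, -11827) = 1/625

Step 1 — x − y = 48 − (-11827) = 11875. Step 2 — v_5(11875) = 4 (factor: 11875 = (5^4 · 19); the sign does not affect v_p). Step 3 — |x − y|_5 = 5^{-4} = 1/625.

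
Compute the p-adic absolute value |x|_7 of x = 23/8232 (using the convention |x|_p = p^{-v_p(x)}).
|23/8232|_7 = 343

Step 1 — compute v_7(x) by factoring powers of 7 out of the numerator and denominator: v_7(23/8232) = -3. Step 2 — apply |x|_p = p^{-v_p(x)} = 7^{3} = 343.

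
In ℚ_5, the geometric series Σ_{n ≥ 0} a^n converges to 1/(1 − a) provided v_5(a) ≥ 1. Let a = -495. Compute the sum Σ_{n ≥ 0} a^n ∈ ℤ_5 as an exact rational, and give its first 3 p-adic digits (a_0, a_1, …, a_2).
Σ a^n = 1/(1 − a) = 1/496;  first 3 digits = (1, 1, 1)

v_5(a) = 1 ≥ 1, so the series converges in ℤ_5 to 1/(1 − a) = 1/(1 − (-495)) = 1/496. Expand this rational in ℤ_5: compute digits iteratively via d_i = x_i mod 5, x_{i+1} = (x_i − d_i)/5. The first 3 digits are (1, 1, 1).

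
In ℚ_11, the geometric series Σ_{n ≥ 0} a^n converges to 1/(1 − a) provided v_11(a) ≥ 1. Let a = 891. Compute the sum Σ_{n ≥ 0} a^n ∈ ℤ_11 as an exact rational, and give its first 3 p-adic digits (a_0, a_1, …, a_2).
Σ a^n = 1/(1 − a) = -1/890;  first 3 digits = (1, 4, 1)

v_11(a) = 1 ≥ 1, so the series converges in ℤ_11 to 1/(1 − a) = 1/(1 − 891) = -1/890. Expand this rational in ℤ_11: compute digits iteratively via d_i = x_i mod 11, x_{i+1} = (x_i − d_i)/11. The first 3 digits are (1, 4, 1).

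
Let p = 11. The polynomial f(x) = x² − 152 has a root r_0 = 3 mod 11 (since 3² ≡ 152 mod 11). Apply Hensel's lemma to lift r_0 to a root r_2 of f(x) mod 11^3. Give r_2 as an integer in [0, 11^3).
r_2 = 1257 (mod 1331)

Hensel's recurrence: r_{i+1} = r_i − f(r_i)·(f′(r_i))^{-1} mod 11^{i+2}, with f′(x) = 2x. Iterate:
  r_0 = 3 (mod 11)
  r_1 = 47 (mod 121)
  r_2 = 1257 (mod 1331)
Final: r_2 = 1257, and one checks f(r_2) ≡ 0 mod 11^3.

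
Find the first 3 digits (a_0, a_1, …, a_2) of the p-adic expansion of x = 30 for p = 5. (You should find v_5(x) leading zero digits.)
(a_0, …, a_2) = (0, 1, 1)

v_5(30) = 1, so a_0 = ... = a_0 = 0. Factor out: x = 5^1 · u with u = 6 a unit in ℤ_5. Expand u iteratively via a_{v+i} = u_i mod 5, u_{i+1} = (u_i − a_{v+i})/5:
  u_0 = 6;  a_1 = 1;  u_1 = (u_0 − 1)/5 = 1
  u_1 = 1;  a_2 = 1;  u_2 = (u_1 − 1)/5 = 0
Digits: (0, 1, 1).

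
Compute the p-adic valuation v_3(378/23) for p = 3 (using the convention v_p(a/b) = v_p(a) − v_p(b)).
v_3(378/23) = 3

Factor powers of 3 from the numerator and denominator of the reduced fraction: 378 = 3^3 · 14 and 23 = 3^0 · 23. Apply v_p(a/b) = v_p(a) − v_p(b): v_3(378/23) = 3 − 0 = 3.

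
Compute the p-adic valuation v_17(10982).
v_17(10982) = 2

v_17(n) is the largest exponent k such that 17^k divides n. Factor out: 10982 = 17^2 · 38. (Sign doesn't affect v_p.) So v_17(10982) = 2.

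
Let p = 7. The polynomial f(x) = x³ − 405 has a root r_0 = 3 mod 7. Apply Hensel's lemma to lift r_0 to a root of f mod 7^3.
r_2 = 66 (mod 343)

Hensel: r_{i+1} = r_i − f(r_i)/f′(r_i) mod 7^{i+2}, where f′(x) = 3x². Iterate:
  r_0 = 3 (mod 7)
  r_1 = 17 (mod 49)
  r_2 = 66 (mod 343)
Final: r = 66 with f(r) ≡ 0 mod 7^3.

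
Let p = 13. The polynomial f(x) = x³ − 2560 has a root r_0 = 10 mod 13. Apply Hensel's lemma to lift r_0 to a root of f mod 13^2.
r_1 = 49 (mod 169)

Hensel: r_{i+1} = r_i − f(r_i)/f′(r_i) mod 13^{i+2}, where f′(x) = 3x². Iterate:
  r_0 = 10 (mod 13)
  r_1 = 49 (mod 169)
Final: r = 49 with f(r) ≡ 0 mod 13^2.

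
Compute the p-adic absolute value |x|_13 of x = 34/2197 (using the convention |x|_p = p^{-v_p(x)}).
|34/2197|_13 = 2197

Step 1 — compute v_13(x) by factoring powers of 13 out of the numerator and denominator: v_13(34/2197) = -3. Step 2 — apply |x|_p = p^{-v_p(x)} = 13^{3} = 2197.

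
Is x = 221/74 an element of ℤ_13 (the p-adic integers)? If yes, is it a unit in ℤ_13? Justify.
x ∈ ℤ_13 but not a unit; v_13(x) = 1 > 0

ℤ_13 = {x ∈ ℚ_13 : v_13(x) ≥ 0} and ℤ_13^× = {x ∈ ℤ_13 : v_13(x) = 0}. Here v_13(221/74) = v_13(num) − v_13(den) = 1; compare against these criteria.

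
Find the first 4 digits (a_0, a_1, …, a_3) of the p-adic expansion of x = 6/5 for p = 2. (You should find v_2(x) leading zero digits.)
(a_0, …, a_3) = (0, 1, 1, 1)

v_2(6/5) = 1, so a_0 = ... = a_0 = 0. Factor out: x = 2^1 · u with u = 3/5 a unit in ℤ_2. Expand u iteratively via a_{v+i} = u_i mod 2, u_{i+1} = (u_i − a_{v+i})/2:
  u_0 = 3/5;  a_1 = 1;  u_1 = (u_0 − 1)/2 = -1/5
  u_1 = -1/5;  a_2 = 1;  u_2 = (u_1 − 1)/2 = -3/5
  u_2 = -3/5;  a_3 = 1;  u_3 = (u_2 − 1)/2 = -4/5
Digits: (0, 1, 1, 1).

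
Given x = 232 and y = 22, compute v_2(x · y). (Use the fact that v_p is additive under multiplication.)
v_2(5104) = 4

v_p(x) = 3 (factor: 232 = 2^3 · 29); v_p(y) = 1 (factor: 22 = 2^1 · 11). Additivity: v_p(xy) = v_p(x) + v_p(y) = 3 + 1 = 4. (Direct check: xy = 5104 = 2^4 · (319).)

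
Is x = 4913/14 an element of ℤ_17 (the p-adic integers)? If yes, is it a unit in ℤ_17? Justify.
x ∈ ℤ_17 but not a unit; v_17(x) = 3 > 0

ℤ_17 = {x ∈ ℚ_17 : v_17(x) ≥ 0} and ℤ_17^× = {x ∈ ℤ_17 : v_17(x) = 0}. Here v_17(4913/14) = v_17(num) − v_17(den) = 3; compare against these criteria.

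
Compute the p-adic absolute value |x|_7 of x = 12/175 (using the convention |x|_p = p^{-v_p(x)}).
|12/175|_7 = 7

Step 1 — compute v_7(x) by factoring powers of 7 out of the numerator and denominator: v_7(12/175) = -1. Step 2 — apply |x|_p = p^{-v_p(x)} = 7^{1} = 7.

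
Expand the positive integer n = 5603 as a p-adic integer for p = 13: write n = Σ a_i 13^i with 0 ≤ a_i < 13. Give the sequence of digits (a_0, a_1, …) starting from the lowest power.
(a_0, a_1, …) = (0, 2, 7, 2)

Repeated division by 13 gives the digits low-to-high: 5603 = 2·13^1 + 7·13^2 + 2·13^3. Digit sequence: (0, 2, 7, 2).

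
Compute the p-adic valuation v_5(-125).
v_5(-125) = 3

v_5(n) is the largest exponent k such that 5^k divides n. Factor out: -125 = -5^3 · 1. (Sign doesn't affect v_p.) So v_5(-125) = 3.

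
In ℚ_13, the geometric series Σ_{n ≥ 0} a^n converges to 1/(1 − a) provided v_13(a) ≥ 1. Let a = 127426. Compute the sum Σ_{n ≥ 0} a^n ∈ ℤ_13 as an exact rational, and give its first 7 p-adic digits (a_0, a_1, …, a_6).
Σ a^n = 1/(1 − a) = -1/127425;  first 7 digits = (1, 0, 0, 6, 4, 0, 10)

v_13(a) = 3 ≥ 1, so the series converges in ℤ_13 to 1/(1 − a) = 1/(1 − 127426) = -1/127425. Expand this rational in ℤ_13: compute digits iteratively via d_i = x_i mod 13, x_{i+1} = (x_i − d_i)/13. The first 7 digits are (1, 0, 0, 6, 4, 0, 10).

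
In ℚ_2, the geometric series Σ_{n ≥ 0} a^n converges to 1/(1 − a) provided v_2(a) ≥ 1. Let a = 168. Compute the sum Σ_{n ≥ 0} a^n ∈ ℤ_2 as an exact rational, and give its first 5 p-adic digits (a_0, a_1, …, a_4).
Σ a^n = 1/(1 − a) = -1/167;  first 5 digits = (1, 0, 0, 1, 0)

v_2(a) = 3 ≥ 1, so the series converges in ℤ_2 to 1/(1 − a) = 1/(1 − 168) = -1/167. Expand this rational in ℤ_2: compute digits iteratively via d_i = x_i mod 2, x_{i+1} = (x_i − d_i)/2. The first 5 digits are (1, 0, 0, 1, 0).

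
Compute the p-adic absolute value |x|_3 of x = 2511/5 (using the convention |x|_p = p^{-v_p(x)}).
|2511/5|_3 = 1/81

Step 1 — compute v_3(x) by factoring powers of 3 out of the numerator and denominator: v_3(2511/5) = 4. Step 2 — apply |x|_p = p^{-v_p(x)} = 3^{-4} = 1/81.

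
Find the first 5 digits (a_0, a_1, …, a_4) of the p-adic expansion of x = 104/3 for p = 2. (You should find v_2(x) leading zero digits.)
(a_0, …, a_4) = (0, 0, 0, 1, 1)

v_2(104/3) = 3, so a_0 = ... = a_2 = 0. Factor out: x = 2^3 · u with u = 13/3 a unit in ℤ_2. Expand u iteratively via a_{v+i} = u_i mod 2, u_{i+1} = (u_i − a_{v+i})/2:
  u_0 = 13/3;  a_3 = 1;  u_1 = (u_0 − 1)/2 = 5/3
  u_1 = 5/3;  a_4 = 1;  u_2 = (u_1 − 1)/2 = 1/3
Digits: (0, 0, 0, 1, 1).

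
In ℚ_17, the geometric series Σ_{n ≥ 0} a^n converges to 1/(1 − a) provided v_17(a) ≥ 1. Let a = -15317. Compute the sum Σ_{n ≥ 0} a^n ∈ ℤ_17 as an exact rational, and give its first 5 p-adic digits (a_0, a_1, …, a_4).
Σ a^n = 1/(1 − a) = 1/15318;  first 5 digits = (1, 0, 15, 13, 3)

v_17(a) = 2 ≥ 1, so the series converges in ℤ_17 to 1/(1 − a) = 1/(1 − (-15317)) = 1/15318. Expand this rational in ℤ_17: compute digits iteratively via d_i = x_i mod 17, x_{i+1} = (x_i − d_i)/17. The first 5 digits are (1, 0, 15, 13, 3).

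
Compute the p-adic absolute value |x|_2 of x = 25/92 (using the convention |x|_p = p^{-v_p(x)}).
|25/92|_2 = 4

Step 1 — compute v_2(x) by factoring powers of 2 out of the numerator and denominator: v_2(25/92) = -2. Step 2 — apply |x|_p = p^{-v_p(x)} = 2^{2} = 4.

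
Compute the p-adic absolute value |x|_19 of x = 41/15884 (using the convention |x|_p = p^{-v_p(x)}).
|41/15884|_19 = 361

Step 1 — compute v_19(x) by factoring powers of 19 out of the numerator and denominator: v_19(41/15884) = -2. Step 2 — apply |x|_p = p^{-v_p(x)} = 19^{2} = 361.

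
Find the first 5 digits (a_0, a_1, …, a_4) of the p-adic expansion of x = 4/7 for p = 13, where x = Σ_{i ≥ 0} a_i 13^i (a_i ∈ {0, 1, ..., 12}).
(a_0, …, a_4) = (8, 5, 7, 5, 7)

v_13(4/7) = 0 (numerator and denominator both coprime to 13), so x ∈ ℤ_13^×. Compute digits iteratively via a_i = x_i mod 13, x_{i+1} = (x_i − a_i)/13, with x_0 = x:
  x_0 = 4/7;  a_0 = 8;  x_1 = (x_0 − 8)/13 = -4/7
  x_1 = -4/7;  a_1 = 5;  x_2 = (x_1 − 5)/13 = -3/7
  x_2 = -3/7;  a_2 = 7;  x_3 = (x_2 − 7)/13 = -4/7
  x_3 = -4/7;  a_3 = 5;  x_4 = (x_3 − 5)/13 = -3/7
  x_4 = -3/7;  a_4 = 7;  x_5 = (x_4 − 7)/13 = -4/7
Digits: (8, 5, 7, 5, 7).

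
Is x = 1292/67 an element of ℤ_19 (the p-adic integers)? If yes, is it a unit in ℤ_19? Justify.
x ∈ ℤ_19 but not a unit; v_19(x) = 1 > 0

ℤ_19 = {x ∈ ℚ_19 : v_19(x) ≥ 0} and ℤ_19^× = {x ∈ ℤ_19 : v_19(x) = 0}. Here v_19(1292/67) = v_19(num) − v_19(den) = 1; compare against these criteria.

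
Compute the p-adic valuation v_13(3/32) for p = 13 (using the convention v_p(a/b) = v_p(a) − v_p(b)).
v_13(3/32) = 0

Factor powers of 13 from the numerator and denominator of the reduced fraction: 3 = 13^0 · 3 and 32 = 13^0 · 32. Apply v_p(a/b) = v_p(a) − v_p(b): v_13(3/32) = 0 − 0 = 0.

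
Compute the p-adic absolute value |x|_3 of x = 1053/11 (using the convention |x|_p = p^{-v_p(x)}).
|1053/11|_3 = 1/81

Step 1 — compute v_3(x) by factoring powers of 3 out of the numerator and denominator: v_3(1053/11) = 4. Step 2 — apply |x|_p = p^{-v_p(x)} = 3^{-4} = 1/81.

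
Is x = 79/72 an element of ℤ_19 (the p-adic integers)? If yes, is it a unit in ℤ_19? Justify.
x ∈ ℤ_19^× (unit); v_19(x) = 0

ℤ_19 = {x ∈ ℚ_19 : v_19(x) ≥ 0} and ℤ_19^× = {x ∈ ℤ_19 : v_19(x) = 0}. Here v_19(79/72) = v_19(num) − v_19(den) = 0; compare against these criteria.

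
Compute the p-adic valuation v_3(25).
v_3(25) = 0

v_3(n) is the largest exponent k such that 3^k divides n. Factor out: 25 = 3^0 · 25. (Sign doesn't affect v_p.) So v_3(25) = 0.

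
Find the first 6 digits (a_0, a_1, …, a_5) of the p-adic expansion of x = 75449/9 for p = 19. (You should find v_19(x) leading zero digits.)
(a_0, …, a_5) = (0, 0, 0, 16, 14, 14)

v_19(75449/9) = 3, so a_0 = ... = a_2 = 0. Factor out: x = 19^3 · u with u = 11/9 a unit in ℤ_19. Expand u iteratively via a_{v+i} = u_i mod 19, u_{i+1} = (u_i − a_{v+i})/19:
  u_0 = 11/9;  a_3 = 16;  u_1 = (u_0 − 16)/19 = -7/9
  u_1 = -7/9;  a_4 = 14;  u_2 = (u_1 − 14)/19 = -7/9
  u_2 = -7/9;  a_5 = 14;  u_3 = (u_2 − 14)/19 = -7/9
Digits: (0, 0, 0, 16, 14, 14).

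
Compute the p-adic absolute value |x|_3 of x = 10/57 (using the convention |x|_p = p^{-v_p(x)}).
|10/57|_3 = 3

Step 1 — compute v_3(x) by factoring powers of 3 out of the numerator and denominator: v_3(10/57) = -1. Step 2 — apply |x|_p = p^{-v_p(x)} = 3^{1} = 3.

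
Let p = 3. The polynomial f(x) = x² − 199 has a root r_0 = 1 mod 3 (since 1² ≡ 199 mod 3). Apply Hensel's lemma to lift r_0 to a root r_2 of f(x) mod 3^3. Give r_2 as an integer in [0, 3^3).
r_2 = 19 (mod 27)

Hensel's recurrence: r_{i+1} = r_i − f(r_i)·(f′(r_i))^{-1} mod 3^{i+2}, with f′(x) = 2x. Iterate:
  r_0 = 1 (mod 3)
  r_1 = 1 (mod 9)
  r_2 = 19 (mod 27)
Final: r_2 = 19, and one checks f(r_2) ≡ 0 mod 3^3.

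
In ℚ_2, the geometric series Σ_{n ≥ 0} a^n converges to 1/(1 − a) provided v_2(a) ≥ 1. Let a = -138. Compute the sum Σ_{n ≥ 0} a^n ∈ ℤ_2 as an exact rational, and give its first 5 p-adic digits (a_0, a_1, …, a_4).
Σ a^n = 1/(1 − a) = 1/139;  first 5 digits = (1, 1, 0, 0, 0)

v_2(a) = 1 ≥ 1, so the series converges in ℤ_2 to 1/(1 − a) = 1/(1 − (-138)) = 1/139. Expand this rational in ℤ_2: compute digits iteratively via d_i = x_i mod 2, x_{i+1} = (x_i − d_i)/2. The first 5 digits are (1, 1, 0, 0, 0).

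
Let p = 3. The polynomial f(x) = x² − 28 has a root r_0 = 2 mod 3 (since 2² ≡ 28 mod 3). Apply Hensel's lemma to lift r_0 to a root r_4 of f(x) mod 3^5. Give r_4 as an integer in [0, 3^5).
r_4 = 107 (mod 243)

Hensel's recurrence: r_{i+1} = r_i − f(r_i)·(f′(r_i))^{-1} mod 3^{i+2}, with f′(x) = 2x. Iterate:
  r_0 = 2 (mod 3)
  r_1 = 8 (mod 9)
  r_2 = 26 (mod 27)
  r_3 = 26 (mod 81)
  r_4 = 107 (mod 243)
Final: r_4 = 107, and one checks f(r_4) ≡ 0 mod 3^5.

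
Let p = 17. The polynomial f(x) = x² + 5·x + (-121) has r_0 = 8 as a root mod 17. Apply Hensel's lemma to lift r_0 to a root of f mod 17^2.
r_1 = 229 (mod 289)

Hensel: r_{i+1} = r_i − f(r_i)·(f′(r_i))^{-1} mod 17^{i+2}, f′(x) = 2x + 5. Iterate:
  r_0 = 8 (mod 17)
  r_1 = 229 (mod 289)
Final: r = 229 satisfies f(r) ≡ 0 mod 17^2.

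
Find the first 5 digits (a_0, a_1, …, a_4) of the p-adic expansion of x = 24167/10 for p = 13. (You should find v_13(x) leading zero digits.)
(a_0, …, a_4) = (0, 0, 0, 5, 1)

v_13(24167/10) = 3, so a_0 = ... = a_2 = 0. Factor out: x = 13^3 · u with u = 11/10 a unit in ℤ_13. Expand u iteratively via a_{v+i} = u_i mod 13, u_{i+1} = (u_i − a_{v+i})/13:
  u_0 = 11/10;  a_3 = 5;  u_1 = (u_0 − 5)/13 = -3/10
  u_1 = -3/10;  a_4 = 1;  u_2 = (u_1 − 1)/13 = -1/10
Digits: (0, 0, 0, 5, 1).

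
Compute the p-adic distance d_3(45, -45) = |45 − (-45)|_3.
d_3(45, -45) = 1/9

Step 1 — x − y = 45 − (-45) = 90. Step 2 — v_3(90) = 2 (factor: 90 = (3^2 · 10); the sign does not affect v_p). Step 3 — |x − y|_3 = 3^{-2} = 1/9.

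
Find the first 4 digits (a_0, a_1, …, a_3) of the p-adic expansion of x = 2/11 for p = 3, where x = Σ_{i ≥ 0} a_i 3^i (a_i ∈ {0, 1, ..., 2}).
(a_0, …, a_3) = (1, 0, 1, 1)

v_3(2/11) = 0 (numerator and denominator both coprime to 3), so x ∈ ℤ_3^×. Compute digits iteratively via a_i = x_i mod 3, x_{i+1} = (x_i − a_i)/3, with x_0 = x:
  x_0 = 2/11;  a_0 = 1;  x_1 = (x_0 − 1)/3 = -3/11
  x_1 = -3/11;  a_1 = 0;  x_2 = (x_1 − 0)/3 = -1/11
  x_2 = -1/11;  a_2 = 1;  x_3 = (x_2 − 1)/3 = -4/11
  x_3 = -4/11;  a_3 = 1;  x_4 = (x_3 − 1)/3 = -5/11
Digits: (1, 0, 1, 1).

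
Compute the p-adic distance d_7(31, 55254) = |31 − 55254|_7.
d_7(31, 55254) = 1/2401

Step 1 — x − y = 31 − 55254 = -55223. Step 2 — v_7(-55223) = 4 (factor: -55223 = −(7^4 · 23); the sign does not affect v_p). Step 3 — |x − y|_7 = 7^{-4} = 1/2401.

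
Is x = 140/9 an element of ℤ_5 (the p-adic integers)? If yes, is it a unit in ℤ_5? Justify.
x ∈ ℤ_5 but not a unit; v_5(x) = 1 > 0

ℤ_5 = {x ∈ ℚ_5 : v_5(x) ≥ 0} and ℤ_5^× = {x ∈ ℤ_5 : v_5(x) = 0}. Here v_5(140/9) = v_5(num) − v_5(den) = 1; compare against these criteria.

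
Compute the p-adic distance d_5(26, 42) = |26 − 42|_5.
d_5(26, 42) = 1

Step 1 — x − y = 26 − 42 = -16. Step 2 — v_5(-16) = 0 (factor: -16 = −(5^0 · 16); the sign does not affect v_p). Step 3 — |x − y|_5 = 5^{0} = 1.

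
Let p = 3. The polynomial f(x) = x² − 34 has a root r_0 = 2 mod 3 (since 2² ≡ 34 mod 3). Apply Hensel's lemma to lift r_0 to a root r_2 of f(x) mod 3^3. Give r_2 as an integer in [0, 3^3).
r_2 = 14 (mod 27)

Hensel's recurrence: r_{i+1} = r_i − f(r_i)·(f′(r_i))^{-1} mod 3^{i+2}, with f′(x) = 2x. Iterate:
  r_0 = 2 (mod 3)
  r_1 = 5 (mod 9)
  r_2 = 14 (mod 27)
Final: r_2 = 14, and one checks f(r_2) ≡ 0 mod 3^3.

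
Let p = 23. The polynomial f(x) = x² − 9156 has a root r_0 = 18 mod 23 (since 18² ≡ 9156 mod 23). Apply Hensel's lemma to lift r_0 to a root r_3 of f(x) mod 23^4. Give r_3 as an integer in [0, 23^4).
r_3 = 159316 (mod 279841)

Hensel's recurrence: r_{i+1} = r_i − f(r_i)·(f′(r_i))^{-1} mod 23^{i+2}, with f′(x) = 2x. Iterate:
  r_0 = 18 (mod 23)
  r_1 = 87 (mod 529)
  r_2 = 1145 (mod 12167)
  r_3 = 159316 (mod 279841)
Final: r_3 = 159316, and one checks f(r_3) ≡ 0 mod 23^4.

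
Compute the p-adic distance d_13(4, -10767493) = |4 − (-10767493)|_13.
d_13(4, -10767493) = 1/371293

Step 1 — x − y = 4 − (-10767493) = 10767497. Step 2 — v_13(10767497) = 5 (factor: 10767497 = (13^5 · 29); the sign does not affect v_p). Step 3 — |x − y|_13 = 13^{-5} = 1/371293.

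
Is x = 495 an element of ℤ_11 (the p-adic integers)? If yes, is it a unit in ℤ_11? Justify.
x ∈ ℤ_11 but not a unit; v_11(x) = 1 > 0

ℤ_11 = {x ∈ ℚ_11 : v_11(x) ≥ 0} and ℤ_11^× = {x ∈ ℤ_11 : v_11(x) = 0}. Here v_11(495) = v_11(num) − v_11(den) = 1; compare against these criteria.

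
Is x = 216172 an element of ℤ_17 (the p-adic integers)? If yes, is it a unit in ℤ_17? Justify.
x ∈ ℤ_17 but not a unit; v_17(x) = 3 > 0

ℤ_17 = {x ∈ ℚ_17 : v_17(x) ≥ 0} and ℤ_17^× = {x ∈ ℤ_17 : v_17(x) = 0}. Here v_17(216172) = v_17(num) − v_17(den) = 3; compare against these criteria.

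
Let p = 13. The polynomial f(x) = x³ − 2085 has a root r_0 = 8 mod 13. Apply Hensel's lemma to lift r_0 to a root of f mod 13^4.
r_3 = 8328 (mod 28561)

Hensel: r_{i+1} = r_i − f(r_i)/f′(r_i) mod 13^{i+2}, where f′(x) = 3x². Iterate:
  r_0 = 8 (mod 13)
  r_1 = 47 (mod 169)
  r_2 = 1737 (mod 2197)
  r_3 = 8328 (mod 28561)
Final: r = 8328 with f(r) ≡ 0 mod 13^4.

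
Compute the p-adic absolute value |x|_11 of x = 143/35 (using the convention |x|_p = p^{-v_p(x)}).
|143/35|_11 = 1/11

Step 1 — compute v_11(x) by factoring powers of 11 out of the numerator and denominator: v_11(143/35) = 1. Step 2 — apply |x|_p = p^{-v_p(x)} = 11^{-1} = 1/11.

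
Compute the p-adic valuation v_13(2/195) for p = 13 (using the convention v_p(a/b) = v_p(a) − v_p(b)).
v_13(2/195) = -1

Factor powers of 13 from the numerator and denominator of the reduced fraction: 2 = 13^0 · 2 and 195 = 13^1 · 15. Apply v_p(a/b) = v_p(a) − v_p(b): v_13(2/195) = 0 − 1 = -1.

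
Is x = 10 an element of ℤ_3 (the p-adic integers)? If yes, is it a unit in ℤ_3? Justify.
x ∈ ℤ_3^× (unit); v_3(x) = 0

ℤ_3 = {x ∈ ℚ_3 : v_3(x) ≥ 0} and ℤ_3^× = {x ∈ ℤ_3 : v_3(x) = 0}. Here v_3(10) = v_3(num) − v_3(den) = 0; compare against these criteria.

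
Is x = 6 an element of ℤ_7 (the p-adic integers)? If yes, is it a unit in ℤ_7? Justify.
x ∈ ℤ_7^× (unit); v_7(x) = 0

ℤ_7 = {x ∈ ℚ_7 : v_7(x) ≥ 0} and ℤ_7^× = {x ∈ ℤ_7 : v_7(x) = 0}. Here v_7(6) = v_7(num) − v_7(den) = 0; compare against these criteria.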